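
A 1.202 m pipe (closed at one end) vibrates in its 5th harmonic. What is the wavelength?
λₙ = 4L/n = 0.9616 m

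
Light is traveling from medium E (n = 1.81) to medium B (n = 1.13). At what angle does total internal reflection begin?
θc = arcsin(n₂/n₁) = 38.63°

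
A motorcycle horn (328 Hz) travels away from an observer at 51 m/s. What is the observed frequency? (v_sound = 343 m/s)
f_obs = f·v/(v + v_s) = 285.5 Hz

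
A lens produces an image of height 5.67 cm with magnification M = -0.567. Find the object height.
ho = |hi|/|M| = 10 cm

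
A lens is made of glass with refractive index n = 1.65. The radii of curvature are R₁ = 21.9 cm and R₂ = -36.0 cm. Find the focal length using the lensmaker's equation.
1/f = (n − 1)(1/R₁ − 1/R₂) → f = 20.95 cm (converging lens)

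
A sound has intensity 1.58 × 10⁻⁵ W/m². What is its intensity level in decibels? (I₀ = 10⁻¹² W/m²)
β = 10·log₁₀(I/I₀) = 71.99 dB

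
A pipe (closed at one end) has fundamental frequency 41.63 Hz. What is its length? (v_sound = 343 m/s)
L = v/(4f₁) = 2.06 m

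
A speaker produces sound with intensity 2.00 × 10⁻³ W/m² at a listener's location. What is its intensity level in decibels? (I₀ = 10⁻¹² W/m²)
β = 10·log₁₀(I/I₀) = 93.01 dB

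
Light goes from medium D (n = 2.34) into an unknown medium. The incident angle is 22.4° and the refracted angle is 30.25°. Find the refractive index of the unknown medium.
n₂ = n₁·sin θ₁ / sin θ₂ = 1.77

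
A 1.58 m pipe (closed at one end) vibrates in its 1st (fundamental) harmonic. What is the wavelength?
λₙ = 4L/n = 6.32 m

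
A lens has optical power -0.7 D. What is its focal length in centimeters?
f = 1/P = -142.9 cm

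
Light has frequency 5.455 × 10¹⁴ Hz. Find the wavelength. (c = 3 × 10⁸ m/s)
λ = c/f = 550 nm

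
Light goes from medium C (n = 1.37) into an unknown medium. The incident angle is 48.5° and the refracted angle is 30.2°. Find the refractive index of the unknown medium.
n₂ = n₁·sin θ₁ / sin θ₂ = 2.04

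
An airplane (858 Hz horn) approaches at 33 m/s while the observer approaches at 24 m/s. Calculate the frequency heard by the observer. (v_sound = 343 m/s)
f_obs = f·(v + v_o)/(v − v_s) = 1016 Hz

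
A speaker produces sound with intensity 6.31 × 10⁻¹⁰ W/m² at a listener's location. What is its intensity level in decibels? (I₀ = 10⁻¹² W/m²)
β = 10·log₁₀(I/I₀) = 28 dB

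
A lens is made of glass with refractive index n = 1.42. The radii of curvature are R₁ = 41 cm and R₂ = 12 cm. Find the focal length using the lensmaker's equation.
1/f = (n − 1)(1/R₁ − 1/R₂) → f = -40.39 cm (diverging lens)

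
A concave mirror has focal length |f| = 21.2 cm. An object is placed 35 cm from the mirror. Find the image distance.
f = +21.2 cm (concave); 1/di = 1/f − 1/do → di = 53.77 cm (real image, in front of mirror)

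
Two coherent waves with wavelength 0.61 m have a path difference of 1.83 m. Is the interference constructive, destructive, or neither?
constructive — path difference = 3λ, a whole number of wavelengths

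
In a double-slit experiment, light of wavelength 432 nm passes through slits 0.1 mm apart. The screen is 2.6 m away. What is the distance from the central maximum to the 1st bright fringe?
y = mλL/d = 11.23 mm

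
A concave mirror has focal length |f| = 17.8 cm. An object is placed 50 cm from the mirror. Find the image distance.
f = +17.8 cm (concave); 1/di = 1/f − 1/do → di = 27.64 cm (real image, in front of mirror)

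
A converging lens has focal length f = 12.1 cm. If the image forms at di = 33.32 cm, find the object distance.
1/do = 1/f − 1/di → do = 19 cm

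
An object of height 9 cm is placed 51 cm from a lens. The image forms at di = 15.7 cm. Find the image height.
hi = (-di/do) × ho = -2.771 cm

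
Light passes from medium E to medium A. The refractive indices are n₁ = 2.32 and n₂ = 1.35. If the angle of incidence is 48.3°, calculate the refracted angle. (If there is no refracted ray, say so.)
sin θ₂ = (n₁/n₂)·sin θ₁ = 1.283 > 1, so there is no refracted ray — the light undergoes total internal reflection.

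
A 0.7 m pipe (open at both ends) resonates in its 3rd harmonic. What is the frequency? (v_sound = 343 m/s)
fₙ = nv/(2L) = 735 Hz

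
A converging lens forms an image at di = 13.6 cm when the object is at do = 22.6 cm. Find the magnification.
M = −di/do = -0.6018 (inverted image)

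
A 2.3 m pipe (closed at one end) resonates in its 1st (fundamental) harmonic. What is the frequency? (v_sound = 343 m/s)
fₙ = nv/(4L) = 37.28 Hz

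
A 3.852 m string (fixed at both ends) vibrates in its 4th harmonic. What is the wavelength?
λₙ = 2L/n = 1.926 m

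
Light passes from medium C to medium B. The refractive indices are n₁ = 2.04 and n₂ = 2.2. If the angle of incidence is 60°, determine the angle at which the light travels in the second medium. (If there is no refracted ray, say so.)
sin θ₂ = (n₁/n₂)·sin θ₁ = 0.803 → θ₂ = 53.42°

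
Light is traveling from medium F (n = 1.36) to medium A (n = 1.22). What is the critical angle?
θc = arcsin(n₂/n₁) = 63.77°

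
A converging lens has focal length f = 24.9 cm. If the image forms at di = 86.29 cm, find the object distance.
1/do = 1/f − 1/di → do = 35 cm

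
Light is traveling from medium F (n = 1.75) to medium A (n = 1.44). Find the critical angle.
θc = arcsin(n₂/n₁) = 55.37°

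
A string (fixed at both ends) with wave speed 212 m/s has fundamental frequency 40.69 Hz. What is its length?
L = v/(2f₁) = 2.605 m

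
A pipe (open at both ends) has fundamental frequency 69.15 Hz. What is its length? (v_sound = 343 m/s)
L = v/(2f₁) = 2.48 m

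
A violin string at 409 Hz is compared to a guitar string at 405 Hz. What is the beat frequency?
4 Hz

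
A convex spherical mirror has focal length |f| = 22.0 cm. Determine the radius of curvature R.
R = 2|f| = 44 cm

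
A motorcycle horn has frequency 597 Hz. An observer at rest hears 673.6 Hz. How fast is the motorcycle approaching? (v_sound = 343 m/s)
v_s = v·(1 − f/f_obs) = 39.01 m/s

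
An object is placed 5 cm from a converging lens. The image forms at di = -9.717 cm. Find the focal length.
1/f = 1/do + 1/di → f = 10.3 cm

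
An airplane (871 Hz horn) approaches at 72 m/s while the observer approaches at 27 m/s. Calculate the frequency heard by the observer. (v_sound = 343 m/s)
f_obs = f·(v + v_o)/(v − v_s) = 1189 Hz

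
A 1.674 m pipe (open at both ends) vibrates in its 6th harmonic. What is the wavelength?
λₙ = 2L/n = 0.558 m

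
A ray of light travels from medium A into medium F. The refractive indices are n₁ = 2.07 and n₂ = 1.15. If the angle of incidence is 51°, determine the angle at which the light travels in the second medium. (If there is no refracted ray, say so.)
sin θ₂ = (n₁/n₂)·sin θ₁ = 1.399 > 1, so there is no refracted ray — the light undergoes total internal reflection.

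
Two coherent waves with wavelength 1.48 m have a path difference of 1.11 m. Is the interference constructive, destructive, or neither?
neither (partial) — path difference = 0.75λ, neither a whole number of wavelengths nor an odd multiple of λ/2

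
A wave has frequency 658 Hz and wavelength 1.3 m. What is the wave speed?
v = fλ = 855.4 m/s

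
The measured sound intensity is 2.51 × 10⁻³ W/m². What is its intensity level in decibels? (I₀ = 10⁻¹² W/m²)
β = 10·log₁₀(I/I₀) = 94 dB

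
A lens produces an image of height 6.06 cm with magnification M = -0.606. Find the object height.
ho = |hi|/|M| = 10 cm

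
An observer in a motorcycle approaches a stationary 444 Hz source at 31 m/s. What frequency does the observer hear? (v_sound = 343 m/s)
f_obs = f·(v + v_o)/v = 484.1 Hz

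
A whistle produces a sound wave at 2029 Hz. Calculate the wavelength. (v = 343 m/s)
λ = v/f = 0.169 m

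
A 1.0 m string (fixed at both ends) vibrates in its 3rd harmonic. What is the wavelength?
λₙ = 2L/n = 0.6667 m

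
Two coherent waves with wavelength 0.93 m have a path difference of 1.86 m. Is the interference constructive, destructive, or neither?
constructive — path difference = 2λ, a whole number of wavelengths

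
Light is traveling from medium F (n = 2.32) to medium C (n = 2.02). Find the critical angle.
θc = arcsin(n₂/n₁) = 60.54°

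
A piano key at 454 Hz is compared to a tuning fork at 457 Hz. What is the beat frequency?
3 Hz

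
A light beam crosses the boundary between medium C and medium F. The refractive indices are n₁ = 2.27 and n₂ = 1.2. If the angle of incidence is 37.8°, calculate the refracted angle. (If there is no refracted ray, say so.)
sin θ₂ = (n₁/n₂)·sin θ₁ = 1.159 > 1, so there is no refracted ray — the light undergoes total internal reflection.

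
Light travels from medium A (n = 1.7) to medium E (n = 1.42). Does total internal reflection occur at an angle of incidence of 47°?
θc = arcsin(n₂/n₁) = 56.65°; 47° < θc, so no — the ray refracts.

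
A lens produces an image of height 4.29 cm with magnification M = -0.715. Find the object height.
ho = |hi|/|M| = 6 cm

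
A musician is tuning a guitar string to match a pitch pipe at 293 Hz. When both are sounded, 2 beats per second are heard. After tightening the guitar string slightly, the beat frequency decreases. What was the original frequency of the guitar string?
291 Hz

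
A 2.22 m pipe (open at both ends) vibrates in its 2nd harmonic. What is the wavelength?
λₙ = 2L/n = 2.22 m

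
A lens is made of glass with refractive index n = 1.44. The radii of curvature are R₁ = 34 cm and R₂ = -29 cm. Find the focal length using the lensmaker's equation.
1/f = (n − 1)(1/R₁ − 1/R₂) → f = 35.57 cm (converging lens)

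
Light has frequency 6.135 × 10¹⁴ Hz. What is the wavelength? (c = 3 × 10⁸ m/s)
λ = c/f = 489 nm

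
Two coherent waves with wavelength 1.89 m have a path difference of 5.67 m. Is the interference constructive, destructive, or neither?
constructive — path difference = 3λ, a whole number of wavelengths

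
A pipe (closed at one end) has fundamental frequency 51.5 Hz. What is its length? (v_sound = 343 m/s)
L = v/(4f₁) = 1.665 m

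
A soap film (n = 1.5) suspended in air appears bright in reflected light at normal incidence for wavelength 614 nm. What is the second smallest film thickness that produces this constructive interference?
2nt = (m − ½)λ with m = 2 → t = (m − ½)λ/(2n) = 307 nm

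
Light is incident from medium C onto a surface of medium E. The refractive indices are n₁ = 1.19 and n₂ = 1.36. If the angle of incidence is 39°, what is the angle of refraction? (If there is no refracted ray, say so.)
sin θ₂ = (n₁/n₂)·sin θ₁ = 0.5507 → θ₂ = 33.41°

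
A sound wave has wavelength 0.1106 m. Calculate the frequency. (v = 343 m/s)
f = v/λ = 3101 Hz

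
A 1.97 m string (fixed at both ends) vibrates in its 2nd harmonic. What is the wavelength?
λₙ = 2L/n = 1.97 m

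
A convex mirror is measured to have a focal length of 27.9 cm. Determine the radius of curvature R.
R = 2|f| = 55.8 cm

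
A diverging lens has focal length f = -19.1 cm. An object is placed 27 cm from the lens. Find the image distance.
1/di = 1/f − 1/do → di = -11.19 cm (virtual image)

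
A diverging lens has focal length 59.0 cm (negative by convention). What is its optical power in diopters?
P = 1/f = -1.695 D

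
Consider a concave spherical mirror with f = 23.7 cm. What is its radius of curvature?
R = 2|f| = 47.4 cm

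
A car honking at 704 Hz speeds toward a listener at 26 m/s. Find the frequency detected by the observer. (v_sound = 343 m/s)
f_obs = f·v/(v − v_s) = 761.7 Hz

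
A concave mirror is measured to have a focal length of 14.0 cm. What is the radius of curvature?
R = 2|f| = 28 cm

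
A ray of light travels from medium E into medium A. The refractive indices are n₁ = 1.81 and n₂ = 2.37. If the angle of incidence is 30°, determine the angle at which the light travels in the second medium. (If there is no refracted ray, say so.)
sin θ₂ = (n₁/n₂)·sin θ₁ = 0.3819 → θ₂ = 22.45°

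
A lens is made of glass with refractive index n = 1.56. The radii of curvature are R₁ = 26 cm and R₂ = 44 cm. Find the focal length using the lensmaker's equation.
1/f = (n − 1)(1/R₁ − 1/R₂) → f = 113.5 cm (converging lens)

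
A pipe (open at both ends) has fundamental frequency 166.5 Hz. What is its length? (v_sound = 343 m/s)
L = v/(2f₁) = 1.03 m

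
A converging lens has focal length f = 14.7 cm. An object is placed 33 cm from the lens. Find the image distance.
1/di = 1/f − 1/do → di = 26.51 cm (real image)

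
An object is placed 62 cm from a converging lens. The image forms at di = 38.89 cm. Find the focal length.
1/f = 1/do + 1/di → f = 23.9 cm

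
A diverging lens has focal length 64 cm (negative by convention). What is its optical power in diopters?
P = 1/f = -1.562 D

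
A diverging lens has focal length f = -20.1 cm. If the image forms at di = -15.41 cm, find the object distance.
1/do = 1/f − 1/di → do = 66.04 cm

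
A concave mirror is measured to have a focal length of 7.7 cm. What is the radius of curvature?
R = 2|f| = 15.4 cm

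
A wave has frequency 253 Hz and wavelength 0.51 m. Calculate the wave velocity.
v = fλ = 129 m/s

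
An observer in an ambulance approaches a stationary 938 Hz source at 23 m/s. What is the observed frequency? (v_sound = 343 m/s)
f_obs = f·(v + v_o)/v = 1001 Hz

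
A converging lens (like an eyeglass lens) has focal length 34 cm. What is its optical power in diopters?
P = 1/f = 2.941 D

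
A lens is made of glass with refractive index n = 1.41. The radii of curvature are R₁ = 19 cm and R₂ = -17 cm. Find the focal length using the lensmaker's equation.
1/f = (n − 1)(1/R₁ − 1/R₂) → f = 21.88 cm (converging lens)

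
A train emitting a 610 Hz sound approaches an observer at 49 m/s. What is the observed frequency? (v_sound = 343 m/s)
f_obs = f·v/(v − v_s) = 711.7 Hz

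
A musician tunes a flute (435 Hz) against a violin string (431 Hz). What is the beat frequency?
4 Hz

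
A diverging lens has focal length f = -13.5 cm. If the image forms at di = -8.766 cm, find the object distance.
1/do = 1/f − 1/di → do = 25 cm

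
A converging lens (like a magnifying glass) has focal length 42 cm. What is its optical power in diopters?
P = 1/f = 2.381 D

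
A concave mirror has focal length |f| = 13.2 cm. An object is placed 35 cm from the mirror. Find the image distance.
f = +13.2 cm (concave); 1/di = 1/f − 1/do → di = 21.19 cm (real image, in front of mirror)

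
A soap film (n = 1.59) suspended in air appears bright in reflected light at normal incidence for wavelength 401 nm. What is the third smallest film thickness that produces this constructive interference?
2nt = (m − ½)λ with m = 3 → t = (m − ½)λ/(2n) = 315.3 nm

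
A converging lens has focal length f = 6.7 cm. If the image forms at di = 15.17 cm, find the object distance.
1/do = 1/f − 1/di → do = 12 cm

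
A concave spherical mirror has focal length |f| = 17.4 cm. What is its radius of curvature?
R = 2|f| = 34.8 cm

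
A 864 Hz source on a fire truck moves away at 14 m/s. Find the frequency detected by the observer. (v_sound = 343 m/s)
f_obs = f·v/(v + v_s) = 830.1 Hz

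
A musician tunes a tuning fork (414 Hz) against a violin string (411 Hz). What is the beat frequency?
3 Hz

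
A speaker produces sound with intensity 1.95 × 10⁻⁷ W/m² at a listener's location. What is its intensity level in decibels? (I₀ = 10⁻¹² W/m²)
β = 10·log₁₀(I/I₀) = 52.9 dB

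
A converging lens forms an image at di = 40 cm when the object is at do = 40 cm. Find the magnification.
M = −di/do = -1 (inverted image)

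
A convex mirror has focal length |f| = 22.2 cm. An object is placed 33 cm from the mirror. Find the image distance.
f = −22.2 cm (convex); 1/di = 1/f − 1/do → di = -13.27 cm (virtual image, behind mirror)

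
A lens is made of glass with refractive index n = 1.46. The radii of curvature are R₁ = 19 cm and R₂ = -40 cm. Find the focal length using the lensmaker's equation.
1/f = (n − 1)(1/R₁ − 1/R₂) → f = 28 cm (converging lens)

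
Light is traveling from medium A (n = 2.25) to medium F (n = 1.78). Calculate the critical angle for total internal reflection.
θc = arcsin(n₂/n₁) = 52.29°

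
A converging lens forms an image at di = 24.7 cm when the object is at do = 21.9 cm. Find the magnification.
M = −di/do = -1.128 (inverted image)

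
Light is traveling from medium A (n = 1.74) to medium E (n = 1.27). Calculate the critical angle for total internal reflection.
θc = arcsin(n₂/n₁) = 46.88°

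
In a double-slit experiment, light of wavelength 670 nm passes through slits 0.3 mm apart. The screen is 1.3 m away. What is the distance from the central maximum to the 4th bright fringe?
y = mλL/d = 11.61 mm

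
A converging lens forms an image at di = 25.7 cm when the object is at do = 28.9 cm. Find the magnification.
M = −di/do = -0.8893 (inverted image)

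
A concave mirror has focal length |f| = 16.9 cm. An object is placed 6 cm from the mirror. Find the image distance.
f = +16.9 cm (concave); 1/di = 1/f − 1/do → di = -9.303 cm (virtual image, behind mirror)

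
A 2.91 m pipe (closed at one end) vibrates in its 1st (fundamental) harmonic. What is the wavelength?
λₙ = 4L/n = 11.64 m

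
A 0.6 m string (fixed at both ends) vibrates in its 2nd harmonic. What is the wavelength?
λₙ = 2L/n = 0.6 m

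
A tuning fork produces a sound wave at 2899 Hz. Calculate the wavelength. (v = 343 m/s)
λ = v/f = 0.1183 m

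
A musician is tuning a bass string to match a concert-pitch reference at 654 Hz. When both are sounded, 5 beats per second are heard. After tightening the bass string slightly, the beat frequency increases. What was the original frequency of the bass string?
659 Hz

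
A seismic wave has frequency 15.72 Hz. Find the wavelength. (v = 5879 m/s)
λ = v/f = 374 m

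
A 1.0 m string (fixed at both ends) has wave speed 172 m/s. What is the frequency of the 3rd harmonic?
fₙ = nv/(2L) = 258 Hz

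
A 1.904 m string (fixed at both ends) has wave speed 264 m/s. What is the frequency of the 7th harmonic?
fₙ = nv/(2L) = 485.3 Hz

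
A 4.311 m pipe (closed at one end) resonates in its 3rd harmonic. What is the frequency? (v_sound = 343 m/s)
fₙ = nv/(4L) = 59.67 Hz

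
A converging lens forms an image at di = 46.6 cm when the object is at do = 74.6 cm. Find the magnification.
M = −di/do = -0.6247 (inverted image)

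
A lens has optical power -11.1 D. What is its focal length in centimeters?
f = 1/P = -9.009 cm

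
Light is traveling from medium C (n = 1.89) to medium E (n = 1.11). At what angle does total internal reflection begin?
θc = arcsin(n₂/n₁) = 35.97°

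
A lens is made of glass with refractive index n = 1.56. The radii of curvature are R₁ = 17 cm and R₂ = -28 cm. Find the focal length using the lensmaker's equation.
1/f = (n − 1)(1/R₁ − 1/R₂) → f = 18.89 cm (converging lens)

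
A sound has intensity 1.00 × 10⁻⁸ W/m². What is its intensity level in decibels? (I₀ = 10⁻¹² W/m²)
β = 10·log₁₀(I/I₀) = 40 dB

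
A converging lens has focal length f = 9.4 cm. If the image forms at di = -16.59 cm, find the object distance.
1/do = 1/f − 1/di → do = 6 cm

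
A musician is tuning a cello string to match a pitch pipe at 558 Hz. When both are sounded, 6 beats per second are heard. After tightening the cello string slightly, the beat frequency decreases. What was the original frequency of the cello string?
552 Hz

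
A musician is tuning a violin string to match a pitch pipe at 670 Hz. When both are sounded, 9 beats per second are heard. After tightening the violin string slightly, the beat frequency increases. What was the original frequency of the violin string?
679 Hz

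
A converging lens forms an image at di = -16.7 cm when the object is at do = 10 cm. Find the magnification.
M = −di/do = 1.67 (upright image)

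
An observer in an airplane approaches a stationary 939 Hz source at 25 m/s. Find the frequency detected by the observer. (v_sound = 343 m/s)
f_obs = f·(v + v_o)/v = 1007 Hz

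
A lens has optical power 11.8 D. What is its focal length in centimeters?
f = 1/P = 8.475 cm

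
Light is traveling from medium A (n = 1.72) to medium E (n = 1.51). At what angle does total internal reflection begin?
θc = arcsin(n₂/n₁) = 61.39°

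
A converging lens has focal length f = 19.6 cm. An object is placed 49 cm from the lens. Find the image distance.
1/di = 1/f − 1/do → di = 32.67 cm (real image)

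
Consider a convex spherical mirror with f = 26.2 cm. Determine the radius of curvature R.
R = 2|f| = 52.4 cm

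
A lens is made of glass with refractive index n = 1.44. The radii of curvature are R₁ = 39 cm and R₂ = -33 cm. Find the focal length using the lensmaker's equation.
1/f = (n − 1)(1/R₁ − 1/R₂) → f = 40.63 cm (converging lens)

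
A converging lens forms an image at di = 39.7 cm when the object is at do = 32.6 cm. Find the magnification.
M = −di/do = -1.218 (inverted image)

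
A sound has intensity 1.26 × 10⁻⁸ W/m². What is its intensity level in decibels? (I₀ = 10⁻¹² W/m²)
β = 10·log₁₀(I/I₀) = 41 dB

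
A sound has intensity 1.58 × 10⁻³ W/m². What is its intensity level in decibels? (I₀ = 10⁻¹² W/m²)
β = 10·log₁₀(I/I₀) = 91.99 dB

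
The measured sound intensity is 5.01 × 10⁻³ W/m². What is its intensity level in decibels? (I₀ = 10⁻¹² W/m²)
β = 10·log₁₀(I/I₀) = 97 dB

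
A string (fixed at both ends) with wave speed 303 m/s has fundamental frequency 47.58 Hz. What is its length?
L = v/(2f₁) = 3.184 m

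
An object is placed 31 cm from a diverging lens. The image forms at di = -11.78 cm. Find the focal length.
1/f = 1/do + 1/di → f = -19 cm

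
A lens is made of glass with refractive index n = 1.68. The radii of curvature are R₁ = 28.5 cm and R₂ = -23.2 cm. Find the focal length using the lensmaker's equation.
1/f = (n − 1)(1/R₁ − 1/R₂) → f = 18.81 cm (converging lens)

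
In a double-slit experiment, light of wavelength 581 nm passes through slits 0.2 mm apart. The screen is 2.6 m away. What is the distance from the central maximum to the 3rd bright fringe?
y = mλL/d = 22.66 mm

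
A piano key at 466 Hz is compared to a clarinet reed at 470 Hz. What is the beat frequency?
4 Hz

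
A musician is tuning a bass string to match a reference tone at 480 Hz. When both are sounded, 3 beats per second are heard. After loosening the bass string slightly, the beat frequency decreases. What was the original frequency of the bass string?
483 Hz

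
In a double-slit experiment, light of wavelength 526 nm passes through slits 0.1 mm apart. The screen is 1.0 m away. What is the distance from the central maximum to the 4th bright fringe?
y = mλL/d = 21.04 mm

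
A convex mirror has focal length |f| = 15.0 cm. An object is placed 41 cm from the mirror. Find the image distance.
f = −15.0 cm (convex); 1/di = 1/f − 1/do → di = -10.98 cm (virtual image, behind mirror)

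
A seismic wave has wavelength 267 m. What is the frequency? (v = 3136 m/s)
f = v/λ = 11.75 Hz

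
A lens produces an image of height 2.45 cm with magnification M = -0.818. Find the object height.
ho = |hi|/|M| = 2.995 cm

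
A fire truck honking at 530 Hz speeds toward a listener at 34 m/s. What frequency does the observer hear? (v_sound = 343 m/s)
f_obs = f·v/(v − v_s) = 588.3 Hz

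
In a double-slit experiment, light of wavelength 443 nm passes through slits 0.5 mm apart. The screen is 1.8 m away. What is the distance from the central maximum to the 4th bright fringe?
y = mλL/d = 6.379 mm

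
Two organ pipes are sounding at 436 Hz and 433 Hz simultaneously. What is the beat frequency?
3 Hz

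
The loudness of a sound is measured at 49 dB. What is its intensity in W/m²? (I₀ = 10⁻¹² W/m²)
I = I₀·10^(β/10) = 7.94 × 10⁻⁸ W/m²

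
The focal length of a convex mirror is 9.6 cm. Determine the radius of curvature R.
R = 2|f| = 19.2 cm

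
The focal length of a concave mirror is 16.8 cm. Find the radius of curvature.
R = 2|f| = 33.6 cm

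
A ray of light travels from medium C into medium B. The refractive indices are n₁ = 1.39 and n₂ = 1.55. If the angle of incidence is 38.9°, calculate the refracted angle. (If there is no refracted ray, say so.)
sin θ₂ = (n₁/n₂)·sin θ₁ = 0.5631 → θ₂ = 34.27°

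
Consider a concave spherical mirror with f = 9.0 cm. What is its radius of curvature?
R = 2|f| = 18 cm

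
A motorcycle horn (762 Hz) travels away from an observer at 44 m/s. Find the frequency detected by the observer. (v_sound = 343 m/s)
f_obs = f·v/(v + v_s) = 675.4 Hz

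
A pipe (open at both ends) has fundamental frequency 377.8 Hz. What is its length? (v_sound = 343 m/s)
L = v/(2f₁) = 0.4539 m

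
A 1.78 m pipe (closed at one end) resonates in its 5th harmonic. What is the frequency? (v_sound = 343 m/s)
fₙ = nv/(4L) = 240.9 Hz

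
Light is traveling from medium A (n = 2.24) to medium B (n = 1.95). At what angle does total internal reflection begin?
θc = arcsin(n₂/n₁) = 60.52°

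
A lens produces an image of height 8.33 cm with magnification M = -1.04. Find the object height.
ho = |hi|/|M| = 8.01 cm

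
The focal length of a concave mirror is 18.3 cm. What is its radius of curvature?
R = 2|f| = 36.6 cm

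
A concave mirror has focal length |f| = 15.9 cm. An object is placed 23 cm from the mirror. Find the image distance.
f = +15.9 cm (concave); 1/di = 1/f − 1/do → di = 51.51 cm (real image, in front of mirror)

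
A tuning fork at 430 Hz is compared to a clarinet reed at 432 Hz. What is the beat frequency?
2 Hz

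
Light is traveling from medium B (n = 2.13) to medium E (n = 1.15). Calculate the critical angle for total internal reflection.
θc = arcsin(n₂/n₁) = 32.68°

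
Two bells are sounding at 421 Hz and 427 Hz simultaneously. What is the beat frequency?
6 Hz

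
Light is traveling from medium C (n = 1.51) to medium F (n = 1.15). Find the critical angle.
θc = arcsin(n₂/n₁) = 49.6°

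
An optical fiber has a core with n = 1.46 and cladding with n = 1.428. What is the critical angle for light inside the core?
θc = arcsin(n_cladding/n_core) = 77.98°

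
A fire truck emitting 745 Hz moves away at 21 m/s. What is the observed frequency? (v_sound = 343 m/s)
f_obs = f·v/(v + v_s) = 702 Hz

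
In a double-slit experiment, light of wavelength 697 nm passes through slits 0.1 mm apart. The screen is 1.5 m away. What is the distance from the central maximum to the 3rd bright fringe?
y = mλL/d = 31.36 mm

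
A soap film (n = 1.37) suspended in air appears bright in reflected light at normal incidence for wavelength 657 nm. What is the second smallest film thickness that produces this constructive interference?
2nt = (m − ½)λ with m = 2 → t = (m − ½)λ/(2n) = 359.7 nm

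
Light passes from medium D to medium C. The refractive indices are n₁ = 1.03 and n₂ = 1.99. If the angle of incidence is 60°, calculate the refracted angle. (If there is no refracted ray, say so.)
sin θ₂ = (n₁/n₂)·sin θ₁ = 0.4482 → θ₂ = 26.63°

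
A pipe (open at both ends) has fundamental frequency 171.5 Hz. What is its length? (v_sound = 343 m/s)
L = v/(2f₁) = 1 m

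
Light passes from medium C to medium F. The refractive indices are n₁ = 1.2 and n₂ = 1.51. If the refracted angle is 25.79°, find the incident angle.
sin θ₁ = (n₂/n₁)·sin θ₂ → θ₁ = 33.19°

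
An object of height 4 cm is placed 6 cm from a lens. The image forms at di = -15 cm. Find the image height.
hi = (-di/do) × ho = 10 cm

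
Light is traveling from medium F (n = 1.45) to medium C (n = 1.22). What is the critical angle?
θc = arcsin(n₂/n₁) = 57.29°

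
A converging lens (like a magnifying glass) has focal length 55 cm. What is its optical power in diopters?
P = 1/f = 1.818 D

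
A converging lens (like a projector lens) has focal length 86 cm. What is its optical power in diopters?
P = 1/f = 1.163 D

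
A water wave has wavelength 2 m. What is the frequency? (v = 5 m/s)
f = v/λ = 2.5 Hz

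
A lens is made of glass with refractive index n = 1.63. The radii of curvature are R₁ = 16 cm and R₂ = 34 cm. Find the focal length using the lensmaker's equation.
1/f = (n − 1)(1/R₁ − 1/R₂) → f = 47.97 cm (converging lens)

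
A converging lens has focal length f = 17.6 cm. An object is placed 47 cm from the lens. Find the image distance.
1/di = 1/f − 1/do → di = 28.14 cm (real image)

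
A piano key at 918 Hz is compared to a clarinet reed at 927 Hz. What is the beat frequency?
9 Hz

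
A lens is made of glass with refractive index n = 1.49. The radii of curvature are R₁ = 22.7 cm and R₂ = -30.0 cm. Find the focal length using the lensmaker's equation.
1/f = (n − 1)(1/R₁ − 1/R₂) → f = 26.37 cm (converging lens)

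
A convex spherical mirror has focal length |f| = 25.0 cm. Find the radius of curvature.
R = 2|f| = 50 cm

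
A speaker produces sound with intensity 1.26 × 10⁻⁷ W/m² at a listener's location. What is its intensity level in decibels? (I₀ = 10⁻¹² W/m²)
β = 10·log₁₀(I/I₀) = 51 dB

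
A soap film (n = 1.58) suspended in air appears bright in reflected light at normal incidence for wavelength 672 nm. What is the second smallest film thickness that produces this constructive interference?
2nt = (m − ½)λ with m = 2 → t = (m − ½)λ/(2n) = 319 nm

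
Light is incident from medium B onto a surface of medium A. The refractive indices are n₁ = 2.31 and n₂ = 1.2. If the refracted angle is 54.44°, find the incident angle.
sin θ₁ = (n₂/n₁)·sin θ₂ → θ₁ = 25°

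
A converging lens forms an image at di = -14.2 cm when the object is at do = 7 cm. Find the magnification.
M = −di/do = 2.029 (upright image)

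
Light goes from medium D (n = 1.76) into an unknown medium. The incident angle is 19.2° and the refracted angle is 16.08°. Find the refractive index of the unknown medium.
n₂ = n₁·sin θ₁ / sin θ₂ = 2.09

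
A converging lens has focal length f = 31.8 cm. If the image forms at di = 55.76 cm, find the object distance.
1/do = 1/f − 1/di → do = 74.01 cm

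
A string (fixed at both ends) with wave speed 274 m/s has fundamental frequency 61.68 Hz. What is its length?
L = v/(2f₁) = 2.221 m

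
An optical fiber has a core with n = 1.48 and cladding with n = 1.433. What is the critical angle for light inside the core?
θc = arcsin(n_cladding/n_core) = 75.52°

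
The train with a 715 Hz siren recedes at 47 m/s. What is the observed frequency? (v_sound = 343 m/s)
f_obs = f·v/(v + v_s) = 628.8 Hz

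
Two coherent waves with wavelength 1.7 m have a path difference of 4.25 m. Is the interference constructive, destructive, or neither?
destructive — path difference = 2.5λ, an odd multiple of λ/2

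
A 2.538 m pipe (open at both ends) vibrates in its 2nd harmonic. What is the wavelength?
λₙ = 2L/n = 2.538 m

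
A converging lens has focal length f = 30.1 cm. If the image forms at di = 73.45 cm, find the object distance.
1/do = 1/f − 1/di → do = 51 cm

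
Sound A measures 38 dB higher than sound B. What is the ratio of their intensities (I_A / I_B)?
I_A/I_B = 10^(Δβ/10) = 6310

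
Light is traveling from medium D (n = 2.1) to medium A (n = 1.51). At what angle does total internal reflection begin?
θc = arcsin(n₂/n₁) = 45.98°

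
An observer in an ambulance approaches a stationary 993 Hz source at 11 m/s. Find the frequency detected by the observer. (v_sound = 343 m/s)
f_obs = f·(v + v_o)/v = 1025 Hz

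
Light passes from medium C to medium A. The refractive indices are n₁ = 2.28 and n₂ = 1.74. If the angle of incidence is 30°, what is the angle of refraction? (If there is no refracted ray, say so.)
sin θ₂ = (n₁/n₂)·sin θ₁ = 0.6552 → θ₂ = 40.93°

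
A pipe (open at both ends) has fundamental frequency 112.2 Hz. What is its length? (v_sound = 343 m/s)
L = v/(2f₁) = 1.529 m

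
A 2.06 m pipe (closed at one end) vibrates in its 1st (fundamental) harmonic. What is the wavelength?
λₙ = 4L/n = 8.24 m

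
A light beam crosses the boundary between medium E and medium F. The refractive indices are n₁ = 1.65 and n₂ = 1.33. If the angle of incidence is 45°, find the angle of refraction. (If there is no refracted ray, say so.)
sin θ₂ = (n₁/n₂)·sin θ₁ = 0.8772 → θ₂ = 61.31°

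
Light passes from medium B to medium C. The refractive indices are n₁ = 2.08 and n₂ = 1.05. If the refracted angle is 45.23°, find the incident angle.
sin θ₁ = (n₂/n₁)·sin θ₂ → θ₁ = 21°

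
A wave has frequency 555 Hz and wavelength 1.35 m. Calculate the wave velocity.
v = fλ = 749.2 m/s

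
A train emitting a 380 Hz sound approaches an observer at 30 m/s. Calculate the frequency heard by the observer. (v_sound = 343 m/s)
f_obs = f·v/(v − v_s) = 416.4 Hz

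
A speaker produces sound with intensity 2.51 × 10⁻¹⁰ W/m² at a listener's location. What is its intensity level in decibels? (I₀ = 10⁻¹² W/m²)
β = 10·log₁₀(I/I₀) = 24 dB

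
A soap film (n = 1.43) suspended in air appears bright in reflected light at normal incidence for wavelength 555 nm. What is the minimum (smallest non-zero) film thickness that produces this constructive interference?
2nt = (m − ½)λ with m = 1 → t = (m − ½)λ/(2n) = 97.03 nm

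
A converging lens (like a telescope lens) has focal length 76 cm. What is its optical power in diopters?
P = 1/f = 1.316 D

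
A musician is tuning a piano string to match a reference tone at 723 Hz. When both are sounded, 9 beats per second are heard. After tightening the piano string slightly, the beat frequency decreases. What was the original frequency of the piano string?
714 Hz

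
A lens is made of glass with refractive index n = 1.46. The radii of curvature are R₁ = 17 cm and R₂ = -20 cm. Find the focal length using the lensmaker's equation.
1/f = (n − 1)(1/R₁ − 1/R₂) → f = 19.98 cm (converging lens)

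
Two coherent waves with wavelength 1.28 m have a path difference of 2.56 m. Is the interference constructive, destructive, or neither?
constructive — path difference = 2λ, a whole number of wavelengths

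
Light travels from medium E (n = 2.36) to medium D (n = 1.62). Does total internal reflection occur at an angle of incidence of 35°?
θc = arcsin(n₂/n₁) = 43.35°; 35° < θc, so no — the ray refracts.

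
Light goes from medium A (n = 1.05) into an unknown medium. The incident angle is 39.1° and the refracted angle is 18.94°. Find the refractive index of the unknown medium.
n₂ = n₁·sin θ₁ / sin θ₂ = 2.04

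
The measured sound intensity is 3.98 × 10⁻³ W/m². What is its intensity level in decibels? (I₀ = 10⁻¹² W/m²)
β = 10·log₁₀(I/I₀) = 96 dB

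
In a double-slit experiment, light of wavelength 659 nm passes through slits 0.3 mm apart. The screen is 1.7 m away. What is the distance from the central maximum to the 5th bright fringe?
y = mλL/d = 18.67 mm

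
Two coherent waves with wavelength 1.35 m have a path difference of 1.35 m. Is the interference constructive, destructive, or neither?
constructive — path difference = 1λ, a whole number of wavelengths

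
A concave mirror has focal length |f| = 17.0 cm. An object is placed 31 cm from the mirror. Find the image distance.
f = +17.0 cm (concave); 1/di = 1/f − 1/do → di = 37.64 cm (real image, in front of mirror)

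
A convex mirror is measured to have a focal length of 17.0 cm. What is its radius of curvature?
R = 2|f| = 34 cm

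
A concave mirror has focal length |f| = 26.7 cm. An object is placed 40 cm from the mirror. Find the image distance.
f = +26.7 cm (concave); 1/di = 1/f − 1/do → di = 80.3 cm (real image, in front of mirror)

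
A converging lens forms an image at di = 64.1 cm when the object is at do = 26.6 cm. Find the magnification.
M = −di/do = -2.41 (inverted image)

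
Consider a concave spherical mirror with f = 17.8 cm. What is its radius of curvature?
R = 2|f| = 35.6 cm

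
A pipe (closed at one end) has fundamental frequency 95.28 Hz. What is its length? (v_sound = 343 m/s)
L = v/(4f₁) = 0.9 m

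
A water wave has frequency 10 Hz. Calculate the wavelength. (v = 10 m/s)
λ = v/f = 1 m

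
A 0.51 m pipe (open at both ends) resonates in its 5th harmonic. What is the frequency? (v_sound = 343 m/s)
fₙ = nv/(2L) = 1681 Hz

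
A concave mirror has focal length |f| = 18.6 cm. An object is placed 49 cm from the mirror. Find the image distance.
f = +18.6 cm (concave); 1/di = 1/f − 1/do → di = 29.98 cm (real image, in front of mirror)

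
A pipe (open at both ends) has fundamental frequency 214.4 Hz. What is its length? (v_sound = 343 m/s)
L = v/(2f₁) = 0.7999 m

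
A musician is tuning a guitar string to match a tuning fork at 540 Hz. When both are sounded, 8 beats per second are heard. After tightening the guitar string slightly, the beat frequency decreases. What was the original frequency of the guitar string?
532 Hz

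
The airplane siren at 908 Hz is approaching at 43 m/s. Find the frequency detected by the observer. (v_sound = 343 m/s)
f_obs = f·v/(v − v_s) = 1038 Hz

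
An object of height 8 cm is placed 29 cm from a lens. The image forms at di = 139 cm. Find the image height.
hi = (-di/do) × ho = -38.34 cm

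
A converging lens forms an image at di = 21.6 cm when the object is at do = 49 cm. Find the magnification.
M = −di/do = -0.4408 (inverted image)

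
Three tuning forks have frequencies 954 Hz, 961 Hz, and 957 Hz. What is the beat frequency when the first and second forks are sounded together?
7 Hz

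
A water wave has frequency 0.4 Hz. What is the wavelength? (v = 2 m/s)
λ = v/f = 5 m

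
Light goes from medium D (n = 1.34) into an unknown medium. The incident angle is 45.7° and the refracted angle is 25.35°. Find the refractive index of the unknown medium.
n₂ = n₁·sin θ₁ / sin θ₂ = 2.24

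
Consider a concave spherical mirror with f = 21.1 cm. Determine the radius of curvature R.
R = 2|f| = 42.2 cm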